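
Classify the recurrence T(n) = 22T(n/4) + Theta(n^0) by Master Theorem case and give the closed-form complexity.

Master Theorem for T(n) = 22T(n/4) + O(n^0):

a = 22, b = 4, c = 0
log_b(a) = log_4(22) = 2.2297

Case 1: c = 0 < log_4(22) = 2.2297
T(n) = O(n^(log_4 22))

For T(n) = 22T(n/4) + O(n^0): log_4(22) = 2.2297. This is Case 1 of the Master Theorem (c < log_b(a), work dominated by leaves), giving O(n^(log_4 22)).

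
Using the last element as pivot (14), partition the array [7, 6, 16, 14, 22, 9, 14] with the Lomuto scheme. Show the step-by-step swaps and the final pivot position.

Lomuto partition with pivot = 14:

Initial array: [7, 6, 16, 14, 22, 9, 14]

arr[0]=7 <= 14: swap with position 0, array becomes [7, 6, 16, 14, 22, 9, 14]
arr[1]=6 <= 14: swap with position 1, array becomes [7, 6, 16, 14, 22, 9, 14]
arr[2]=16 > 14: no swap
arr[3]=14 <= 14: swap with position 2, array becomes [7, 6, 14, 16, 22, 9, 14]
arr[4]=22 > 14: no swap
arr[5]=9 <= 14: swap with position 3, array becomes [7, 6, 14, 9, 22, 16, 14]

Place pivot at position 4: [7, 6, 14, 9, 14, 16, 22]
Pivot position: 4

After partitioning with pivot 14, the array becomes [7, 6, 14, 9, 14, 16, 22]. The pivot is placed at index 4. All elements to the left of the pivot are <= 14, and all elements to the right are > 14.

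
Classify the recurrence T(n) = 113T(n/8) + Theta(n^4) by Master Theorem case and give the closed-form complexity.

Master Theorem for T(n) = 113T(n/8) + O(n^4):

a = 113, b = 8, c = 4
log_b(a) = log_8(113) = 2.2734

Case 3: c = 4 > log_8(113) = 2.2734
T(n) = O(n^4) = O(n^4)

For T(n) = 113T(n/8) + O(n^4): log_8(113) = 2.2734. This is Case 3 of the Master Theorem (c > log_b(a), work dominated by root), giving O(n^4).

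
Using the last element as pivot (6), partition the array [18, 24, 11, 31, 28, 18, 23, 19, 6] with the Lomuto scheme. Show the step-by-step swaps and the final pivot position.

Lomuto partition with pivot = 6:

Initial array: [18, 24, 11, 31, 28, 18, 23, 19, 6]

arr[0]=18 > 6: no swap
arr[1]=24 > 6: no swap
arr[2]=11 > 6: no swap
arr[3]=31 > 6: no swap
arr[4]=28 > 6: no swap
arr[5]=18 > 6: no swap
arr[6]=23 > 6: no swap
arr[7]=19 > 6: no swap

Place pivot at position 0: [6, 24, 11, 31, 28, 18, 23, 19, 18]
Pivot position: 0

After partitioning with pivot 6, the array becomes [6, 24, 11, 31, 28, 18, 23, 19, 18]. The pivot is placed at index 0. All elements to the left of the pivot are <= 6, and all elements to the right are > 6.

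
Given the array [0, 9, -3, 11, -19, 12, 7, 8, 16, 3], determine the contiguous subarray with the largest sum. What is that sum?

Using Kadane's algorithm on [0, 9, -3, 11, -19, 12, 7, 8, 16, 3]:

Scanning through the array:
Position 1 (value 9): max_ending_here = 9, max_so_far = 9
Position 2 (value -3): max_ending_here = 6, max_so_far = 9
Position 3 (value 11): max_ending_here = 17, max_so_far = 17
Position 4 (value -19): max_ending_here = -2, max_so_far = 17
Position 5 (value 12): max_ending_here = 12, max_so_far = 17
Position 6 (value 7): max_ending_here = 19, max_so_far = 19
Position 7 (value 8): max_ending_here = 27, max_so_far = 27
Position 8 (value 16): max_ending_here = 43, max_so_far = 43
Position 9 (value 3): max_ending_here = 46, max_so_far = 46

Maximum subarray: [12, 7, 8, 16, 3]
Maximum sum: 46

The maximum subarray is [12, 7, 8, 16, 3] with sum 46. This subarray runs from index 5 to index 9.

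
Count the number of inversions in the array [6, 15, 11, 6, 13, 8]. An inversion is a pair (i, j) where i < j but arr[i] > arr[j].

Finding inversions in [6, 15, 11, 6, 13, 8]:

(1, 2): arr[1]=15 > arr[2]=11
(1, 3): arr[1]=15 > arr[3]=6
(1, 4): arr[1]=15 > arr[4]=13
(1, 5): arr[1]=15 > arr[5]=8
(2, 3): arr[2]=11 > arr[3]=6
(2, 5): arr[2]=11 > arr[5]=8
(4, 5): arr[4]=13 > arr[5]=8

Total inversions: 7

The array has 7 inversion(s): (1,2), (1,3), (1,4), (1,5), (2,3), (2,5), (4,5). Each pair (i,j) satisfies i < j and arr[i] > arr[j].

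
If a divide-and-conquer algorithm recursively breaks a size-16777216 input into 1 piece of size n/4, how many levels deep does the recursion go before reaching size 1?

For divide and conquer with division factor 4:

Problem sizes at each level:
Level 0: 16777216
Level 1: 4194304
Level 2: 1048576
Level 3: 262144
Level 4: 65536
Level 5: 16384
Level 6: 4096
Level 7: 1024
Level 8: 256
Level 9: 64
Level 10: 16
Level 11: 4
Level 12: 1

The root is level 0 and the size-1 base case is level 12 (the tree spans levels 0 through 12, i.e. 13 levels counting the root), so the depth is the number of divisions: log_4(16777216) = 12

The recursion tree depth is log_4(16777216) = 12. At each level, the problem size is divided by 4, so it takes 12 divisions to reduce to a base case of size 1. The algorithm makes 1 recursive call at each level.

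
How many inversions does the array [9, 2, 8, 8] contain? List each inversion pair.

Finding inversions in [9, 2, 8, 8]:

(0, 1): arr[0]=9 > arr[1]=2
(0, 2): arr[0]=9 > arr[2]=8
(0, 3): arr[0]=9 > arr[3]=8

Total inversions: 3

The array has 3 inversion(s): (0,1), (0,2), (0,3). Each pair (i,j) satisfies i < j and arr[i] > arr[j].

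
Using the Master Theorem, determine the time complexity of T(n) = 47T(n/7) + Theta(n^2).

Master Theorem for T(n) = 47T(n/7) + O(n^2):

a = 47, b = 7, c = 2
log_b(a) = log_7(47) = 1.9786

Case 3: c = 2 > log_7(47) = 1.9786
T(n) = O(n^2) = O(n^2)

For T(n) = 47T(n/7) + O(n^2): log_7(47) = 1.9786. This is Case 3 of the Master Theorem (c > log_b(a), work dominated by root), giving O(n^2).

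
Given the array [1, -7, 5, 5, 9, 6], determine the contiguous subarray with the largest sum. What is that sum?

Using Kadane's algorithm on [1, -7, 5, 5, 9, 6]:

Scanning through the array:
Position 1 (value -7): max_ending_here = -6, max_so_far = 1
Position 2 (value 5): max_ending_here = 5, max_so_far = 5
Position 3 (value 5): max_ending_here = 10, max_so_far = 10
Position 4 (value 9): max_ending_here = 19, max_so_far = 19
Position 5 (value 6): max_ending_here = 25, max_so_far = 25

Maximum subarray: [5, 5, 9, 6]
Maximum sum: 25

The maximum subarray is [5, 5, 9, 6] with sum 25. This subarray runs from index 2 to index 5.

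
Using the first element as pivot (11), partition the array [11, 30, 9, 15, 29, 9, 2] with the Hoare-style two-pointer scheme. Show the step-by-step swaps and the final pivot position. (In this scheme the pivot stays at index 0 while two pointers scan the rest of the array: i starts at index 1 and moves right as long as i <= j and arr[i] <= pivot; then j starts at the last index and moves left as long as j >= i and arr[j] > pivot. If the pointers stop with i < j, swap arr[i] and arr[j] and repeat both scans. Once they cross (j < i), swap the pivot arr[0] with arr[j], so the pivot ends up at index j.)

Hoare-style two-pointer partition with pivot = 11:

Initial array: [11, 30, 9, 15, 29, 9, 2]

Pointers start at i = 1, j = 6.
i stops at index 1 (arr[1]=30 > 11), j stops at index 6 (arr[6]=2 <= 11): swap arr[1] and arr[6], array becomes [11, 2, 9, 15, 29, 9, 30]
i stops at index 3 (arr[3]=15 > 11), j stops at index 5 (arr[5]=9 <= 11): swap arr[3] and arr[5], array becomes [11, 2, 9, 9, 29, 15, 30]
i ends at 4, j ends at 3: the pointers have crossed (j < i), so scanning stops.

Swap pivot arr[0] with arr[3] to place pivot at position 3: [9, 2, 9, 11, 29, 15, 30]
Pivot position: 3

After partitioning with pivot 11, the array becomes [9, 2, 9, 11, 29, 15, 30]. The pivot is placed at index 3. All elements to the left of the pivot are <= 11, and all elements to the right are > 11.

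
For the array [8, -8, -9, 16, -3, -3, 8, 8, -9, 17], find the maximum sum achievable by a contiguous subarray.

Using Kadane's algorithm on [8, -8, -9, 16, -3, -3, 8, 8, -9, 17]:

Scanning through the array:
Position 1 (value -8): max_ending_here = 0, max_so_far = 8
Position 2 (value -9): max_ending_here = -9, max_so_far = 8
Position 3 (value 16): max_ending_here = 16, max_so_far = 16
Position 4 (value -3): max_ending_here = 13, max_so_far = 16
Position 5 (value -3): max_ending_here = 10, max_so_far = 16
Position 6 (value 8): max_ending_here = 18, max_so_far = 18
Position 7 (value 8): max_ending_here = 26, max_so_far = 26
Position 8 (value -9): max_ending_here = 17, max_so_far = 26
Position 9 (value 17): max_ending_here = 34, max_so_far = 34

Maximum subarray: [16, -3, -3, 8, 8, -9, 17]
Maximum sum: 34

The maximum subarray is [16, -3, -3, 8, 8, -9, 17] with sum 34. This subarray runs from index 3 to index 9.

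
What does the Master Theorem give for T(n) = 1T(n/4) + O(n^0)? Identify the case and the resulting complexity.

Master Theorem for T(n) = 1T(n/4) + O(n^0):

a = 1, b = 4, c = 0
log_b(a) = log_4(1) = 0.0000

Case 2: c = 0 = log_4(1) = 0.0000
T(n) = O(n^0 log n) = O(log n)

For T(n) = 1T(n/4) + O(n^0): log_4(1) = 0.0000. This is Case 2 of the Master Theorem (c = log_b(a), equal work at all levels), giving O(log n).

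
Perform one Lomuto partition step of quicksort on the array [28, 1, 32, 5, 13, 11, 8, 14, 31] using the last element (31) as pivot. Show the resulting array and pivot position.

Lomuto partition with pivot = 31:

Initial array: [28, 1, 32, 5, 13, 11, 8, 14, 31]

arr[0]=28 <= 31: swap with position 0, array becomes [28, 1, 32, 5, 13, 11, 8, 14, 31]
arr[1]=1 <= 31: swap with position 1, array becomes [28, 1, 32, 5, 13, 11, 8, 14, 31]
arr[2]=32 > 31: no swap
arr[3]=5 <= 31: swap with position 2, array becomes [28, 1, 5, 32, 13, 11, 8, 14, 31]
arr[4]=13 <= 31: swap with position 3, array becomes [28, 1, 5, 13, 32, 11, 8, 14, 31]
arr[5]=11 <= 31: swap with position 4, array becomes [28, 1, 5, 13, 11, 32, 8, 14, 31]
arr[6]=8 <= 31: swap with position 5, array becomes [28, 1, 5, 13, 11, 8, 32, 14, 31]
arr[7]=14 <= 31: swap with position 6, array becomes [28, 1, 5, 13, 11, 8, 14, 32, 31]

Place pivot at position 7: [28, 1, 5, 13, 11, 8, 14, 31, 32]
Pivot position: 7

After partitioning with pivot 31, the array becomes [28, 1, 5, 13, 11, 8, 14, 31, 32]. The pivot is placed at index 7. All elements to the left of the pivot are <= 31, and all elements to the right are > 31.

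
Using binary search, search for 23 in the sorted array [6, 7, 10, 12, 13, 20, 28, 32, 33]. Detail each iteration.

Binary search for 23 in [6, 7, 10, 12, 13, 20, 28, 32, 33]:

lo=0, hi=8, mid=4, arr[mid]=13 -> 13 < 23, search right half
lo=5, hi=8, mid=6, arr[mid]=28 -> 28 > 23, search left half
lo=5, hi=5, mid=5, arr[mid]=20 -> 20 < 23, search right half
lo=6 > hi=5, target 23 not found

Binary search determines that 23 is not in the array after 3 comparisons. The search space was exhausted without finding the target.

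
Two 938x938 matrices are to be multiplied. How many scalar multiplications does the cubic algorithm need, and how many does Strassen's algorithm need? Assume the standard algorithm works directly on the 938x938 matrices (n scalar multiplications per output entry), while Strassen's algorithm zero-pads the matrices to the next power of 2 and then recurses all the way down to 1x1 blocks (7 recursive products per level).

Matrix multiplication for 938x938 matrices:

Strassen's algorithm requires power-of-2 dimensions. Pad 938x938 to 1024x1024 (next power of 2).

Standard algorithm: 938^3 = 825293672 multiplications
Strassen's algorithm: 7^(log2(1024)) = 7^10 = 282475249 multiplications
Savings: 825293672 - 282475249 = 542818423 multiplications

Standard: 825293672 multiplications (938^3). Strassen: 282475249 multiplications (7^10, after padding to 1024x1024). Strassen reduces 8 recursive multiplications to 7 at each level.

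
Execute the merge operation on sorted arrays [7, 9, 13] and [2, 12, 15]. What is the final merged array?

Merging process:

Compare 7 vs 2: take 2 from right. Merged: [2]
Compare 7 vs 12: take 7 from left. Merged: [2, 7]
Compare 9 vs 12: take 9 from left. Merged: [2, 7, 9]
Compare 13 vs 12: take 12 from right. Merged: [2, 7, 9, 12]
Compare 13 vs 15: take 13 from left. Merged: [2, 7, 9, 12, 13]
Append remaining from right: [15]. Merged: [2, 7, 9, 12, 13, 15]

Final merged array: [2, 7, 9, 12, 13, 15]
Total comparisons: 5

The merged array is [2, 7, 9, 12, 13, 15], requiring 5 comparisons. The merge step runs in O(n) time where n is the total number of elements.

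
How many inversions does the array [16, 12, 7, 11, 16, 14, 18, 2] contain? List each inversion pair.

Finding inversions in [16, 12, 7, 11, 16, 14, 18, 2]:

(0, 1): arr[0]=16 > arr[1]=12
(0, 2): arr[0]=16 > arr[2]=7
(0, 3): arr[0]=16 > arr[3]=11
(0, 5): arr[0]=16 > arr[5]=14
(0, 7): arr[0]=16 > arr[7]=2
(1, 2): arr[1]=12 > arr[2]=7
(1, 3): arr[1]=12 > arr[3]=11
(1, 7): arr[1]=12 > arr[7]=2
(2, 7): arr[2]=7 > arr[7]=2
(3, 7): arr[3]=11 > arr[7]=2
(4, 5): arr[4]=16 > arr[5]=14
(4, 7): arr[4]=16 > arr[7]=2
(5, 7): arr[5]=14 > arr[7]=2
(6, 7): arr[6]=18 > arr[7]=2

Total inversions: 14

The array has 14 inversion(s): (0,1), (0,2), (0,3), (0,5), (0,7), (1,2), (1,3), (1,7), (2,7), (3,7), (4,5), (4,7), (5,7), (6,7). Each pair (i,j) satisfies i < j and arr[i] > arr[j].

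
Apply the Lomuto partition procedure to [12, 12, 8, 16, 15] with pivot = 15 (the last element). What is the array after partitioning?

Lomuto partition with pivot = 15:

Initial array: [12, 12, 8, 16, 15]

arr[0]=12 <= 15: swap with position 0, array becomes [12, 12, 8, 16, 15]
arr[1]=12 <= 15: swap with position 1, array becomes [12, 12, 8, 16, 15]
arr[2]=8 <= 15: swap with position 2, array becomes [12, 12, 8, 16, 15]
arr[3]=16 > 15: no swap

Place pivot at position 3: [12, 12, 8, 15, 16]
Pivot position: 3

After partitioning with pivot 15, the array becomes [12, 12, 8, 15, 16]. The pivot is placed at index 3. All elements to the left of the pivot are <= 15, and all elements to the right are > 15.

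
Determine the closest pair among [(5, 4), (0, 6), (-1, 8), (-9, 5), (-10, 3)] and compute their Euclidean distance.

Computing all pairwise distances among 5 points:

d((5, 4), (0, 6)) = 5.3852
d((5, 4), (-1, 8)) = 7.2111
d((5, 4), (-9, 5)) = 14.0357
d((5, 4), (-10, 3)) = 15.0333
d((0, 6), (-1, 8)) = 2.2361 <-- minimum
d((0, 6), (-9, 5)) = 9.0554
d((0, 6), (-10, 3)) = 10.4403
d((-1, 8), (-9, 5)) = 8.544
d((-1, 8), (-10, 3)) = 10.2956
d((-9, 5), (-10, 3)) = 2.2361 <-- minimum

Minimum distance: 2.2361 (tie among 2 pairs: (0, 6) and (-1, 8); (-9, 5) and (-10, 3))

The minimum Euclidean distance is 2.2361. There is a tie: 2 pairs achieve this minimum — (0, 6) and (-1, 8); (-9, 5) and (-10, 3). Any of these is a valid closest pair. For 5 points, brute-force pairwise comparison is shown above. For large n, the divide-and-conquer algorithm (sort by x, recurse on halves, check the dividing strip) achieves O(n log n).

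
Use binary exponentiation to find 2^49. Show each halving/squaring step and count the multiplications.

Computing 2^49 by squaring (build up from 2^1; each line after the first costs one multiplication):

2^1 = 2
2^2 = (2^1)^2 = 2^2 = 4
2^3 = 2 * 2^2 = 2 * 4 = 8
2^6 = (2^3)^2 = 8^2 = 64
2^12 = (2^6)^2 = 64^2 = 4096
2^24 = (2^12)^2 = 4096^2 = 16777216
2^48 = (2^24)^2 = 16777216^2 = 281474976710656
2^49 = 2 * 2^48 = 2 * 281474976710656 = 562949953421312

Result: 562949953421312
Multiplications needed: 7 (7 lines after 2^1)

2^49 = 562949953421312. Using exponentiation by squaring, this requires 7 multiplications. The key idea: if the exponent is even, square the half-power; if odd, multiply by the base once.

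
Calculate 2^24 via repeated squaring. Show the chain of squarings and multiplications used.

Computing 2^24 by squaring (build up from 2^1; each line after the first costs one multiplication):

2^1 = 2
2^2 = (2^1)^2 = 2^2 = 4
2^3 = 2 * 2^2 = 2 * 4 = 8
2^6 = (2^3)^2 = 8^2 = 64
2^12 = (2^6)^2 = 64^2 = 4096
2^24 = (2^12)^2 = 4096^2 = 16777216

Result: 16777216
Multiplications needed: 5 (5 lines after 2^1)

2^24 = 16777216. Using exponentiation by squaring, this requires 5 multiplications. The key idea: if the exponent is even, square the half-power; if odd, multiply by the base once.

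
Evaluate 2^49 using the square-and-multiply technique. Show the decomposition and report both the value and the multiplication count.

Computing 2^49 by squaring (build up from 2^1; each line after the first costs one multiplication):

2^1 = 2
2^2 = (2^1)^2 = 2^2 = 4
2^3 = 2 * 2^2 = 2 * 4 = 8
2^6 = (2^3)^2 = 8^2 = 64
2^12 = (2^6)^2 = 64^2 = 4096
2^24 = (2^12)^2 = 4096^2 = 16777216
2^48 = (2^24)^2 = 16777216^2 = 281474976710656
2^49 = 2 * 2^48 = 2 * 281474976710656 = 562949953421312

Result: 562949953421312
Multiplications needed: 7 (7 lines after 2^1)

2^49 = 562949953421312. Using exponentiation by squaring, this requires 7 multiplications. The key idea: if the exponent is even, square the half-power; if odd, multiply by the base once.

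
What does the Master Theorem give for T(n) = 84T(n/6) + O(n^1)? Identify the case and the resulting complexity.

Master Theorem for T(n) = 84T(n/6) + O(n^1):

a = 84, b = 6, c = 1
log_b(a) = log_6(84) = 2.4729

Case 1: c = 1 < log_6(84) = 2.4729
T(n) = O(n^(log_6 84))

For T(n) = 84T(n/6) + O(n^1): log_6(84) = 2.4729. This is Case 1 of the Master Theorem (c < log_b(a), work dominated by leaves), giving O(n^(log_6 84)).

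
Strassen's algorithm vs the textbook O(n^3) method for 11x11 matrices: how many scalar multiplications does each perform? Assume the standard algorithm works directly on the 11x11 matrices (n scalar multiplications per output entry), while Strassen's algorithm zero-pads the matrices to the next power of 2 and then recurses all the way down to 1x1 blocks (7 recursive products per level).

Matrix multiplication for 11x11 matrices:

Strassen's algorithm requires power-of-2 dimensions. Pad 11x11 to 16x16 (next power of 2).

Standard algorithm: 11^3 = 1331 multiplications
Strassen's algorithm: 7^(log2(16)) = 7^4 = 2401 multiplications
Difference: 1331 - 2401 = -1070 (Strassen uses MORE here due to padding overhead — for small or just-over-power-of-2 n, padding can outweigh the per-level savings)

Standard: 1331 multiplications (11^3). Strassen: 2401 multiplications (7^4, after padding to 16x16). Strassen reduces 8 recursive multiplications to 7 at each level.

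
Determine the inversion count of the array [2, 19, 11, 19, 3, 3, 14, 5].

Finding inversions in [2, 19, 11, 19, 3, 3, 14, 5]:

(1, 2): arr[1]=19 > arr[2]=11
(1, 4): arr[1]=19 > arr[4]=3
(1, 5): arr[1]=19 > arr[5]=3
(1, 6): arr[1]=19 > arr[6]=14
(1, 7): arr[1]=19 > arr[7]=5
(2, 4): arr[2]=11 > arr[4]=3
(2, 5): arr[2]=11 > arr[5]=3
(2, 7): arr[2]=11 > arr[7]=5
(3, 4): arr[3]=19 > arr[4]=3
(3, 5): arr[3]=19 > arr[5]=3
(3, 6): arr[3]=19 > arr[6]=14
(3, 7): arr[3]=19 > arr[7]=5
(6, 7): arr[6]=14 > arr[7]=5

Total inversions: 13

The array has 13 inversion(s): (1,2), (1,4), (1,5), (1,6), (1,7), (2,4), (2,5), (2,7), (3,4), (3,5), (3,6), (3,7), (6,7). Each pair (i,j) satisfies i < j and arr[i] > arr[j].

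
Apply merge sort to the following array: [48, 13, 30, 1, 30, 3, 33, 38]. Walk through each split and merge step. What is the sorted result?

Merge sort trace:

Split: [48, 13, 30, 1, 30, 3, 33, 38] -> [48, 13, 30, 1] and [30, 3, 33, 38]
  Split: [48, 13, 30, 1] -> [48, 13] and [30, 1]
    Split: [48, 13] -> [48] and [13]
    Merge: [48] + [13] -> [13, 48]
    Split: [30, 1] -> [30] and [1]
    Merge: [30] + [1] -> [1, 30]
  Merge: [13, 48] + [1, 30] -> [1, 13, 30, 48]
  Split: [30, 3, 33, 38] -> [30, 3] and [33, 38]
    Split: [30, 3] -> [30] and [3]
    Merge: [30] + [3] -> [3, 30]
    Split: [33, 38] -> [33] and [38]
    Merge: [33] + [38] -> [33, 38]
  Merge: [3, 30] + [33, 38] -> [3, 30, 33, 38]
Merge: [1, 13, 30, 48] + [3, 30, 33, 38] -> [1, 3, 13, 30, 30, 33, 38, 48]

Final sorted array: [1, 3, 13, 30, 30, 33, 38, 48]

The merge sort proceeds by recursively splitting the array and merging sorted halves.
After all merges, the sorted array is [1, 3, 13, 30, 30, 33, 38, 48].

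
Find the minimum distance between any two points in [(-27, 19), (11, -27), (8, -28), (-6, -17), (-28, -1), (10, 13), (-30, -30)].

Computing all pairwise distances among 7 points:

d((-27, 19), (11, -27)) = 59.6657
d((-27, 19), (8, -28)) = 58.6003
d((-27, 19), (-6, -17)) = 41.6773
d((-27, 19), (-28, -1)) = 20.025
d((-27, 19), (10, 13)) = 37.4833
d((-27, 19), (-30, -30)) = 49.0918
d((11, -27), (8, -28)) = 3.1623 <-- minimum
d((11, -27), (-6, -17)) = 19.7231
d((11, -27), (-28, -1)) = 46.8722
d((11, -27), (10, 13)) = 40.0125
d((11, -27), (-30, -30)) = 41.1096
d((8, -28), (-6, -17)) = 17.8045
d((8, -28), (-28, -1)) = 45.0
d((8, -28), (10, 13)) = 41.0488
d((8, -28), (-30, -30)) = 38.0526
d((-6, -17), (-28, -1)) = 27.2029
d((-6, -17), (10, 13)) = 34.0
d((-6, -17), (-30, -30)) = 27.2947
d((-28, -1), (10, 13)) = 40.4969
d((-28, -1), (-30, -30)) = 29.0689
d((10, 13), (-30, -30)) = 58.7282

Closest pair: (11, -27) and (8, -28) with distance 3.1623

The closest pair is (11, -27) and (8, -28) with Euclidean distance 3.1623. For 7 points, brute-force pairwise comparison is shown above. For large n, the divide-and-conquer algorithm (sort by x, recurse on halves, check the dividing strip) achieves O(n log n).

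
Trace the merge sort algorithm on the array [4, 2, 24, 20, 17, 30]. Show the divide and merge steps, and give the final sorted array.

Merge sort trace:

Split: [4, 2, 24, 20, 17, 30] -> [4, 2, 24] and [20, 17, 30]
  Split: [4, 2, 24] -> [4] and [2, 24]
    Split: [2, 24] -> [2] and [24]
    Merge: [2] + [24] -> [2, 24]
  Merge: [4] + [2, 24] -> [2, 4, 24]
  Split: [20, 17, 30] -> [20] and [17, 30]
    Split: [17, 30] -> [17] and [30]
    Merge: [17] + [30] -> [17, 30]
  Merge: [20] + [17, 30] -> [17, 20, 30]
Merge: [2, 4, 24] + [17, 20, 30] -> [2, 4, 17, 20, 24, 30]

Final sorted array: [2, 4, 17, 20, 24, 30]

The merge sort proceeds by recursively splitting the array and merging sorted halves.
After all merges, the sorted array is [2, 4, 17, 20, 24, 30].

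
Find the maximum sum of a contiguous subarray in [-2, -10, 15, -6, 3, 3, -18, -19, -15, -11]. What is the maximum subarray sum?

Using Kadane's algorithm on [-2, -10, 15, -6, 3, 3, -18, -19, -15, -11]:

Scanning through the array:
Position 1 (value -10): max_ending_here = -10, max_so_far = -2
Position 2 (value 15): max_ending_here = 15, max_so_far = 15
Position 3 (value -6): max_ending_here = 9, max_so_far = 15
Position 4 (value 3): max_ending_here = 12, max_so_far = 15
Position 5 (value 3): max_ending_here = 15, max_so_far = 15
Position 6 (value -18): max_ending_here = -3, max_so_far = 15
Position 7 (value -19): max_ending_here = -19, max_so_far = 15
Position 8 (value -15): max_ending_here = -15, max_so_far = 15
Position 9 (value -11): max_ending_here = -11, max_so_far = 15

Maximum subarray: [15]
Maximum sum: 15

The maximum subarray is [15] with sum 15. This subarray runs from index 2 to index 2.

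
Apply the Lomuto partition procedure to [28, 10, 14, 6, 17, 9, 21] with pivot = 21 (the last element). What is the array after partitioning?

Lomuto partition with pivot = 21:

Initial array: [28, 10, 14, 6, 17, 9, 21]

arr[0]=28 > 21: no swap
arr[1]=10 <= 21: swap with position 0, array becomes [10, 28, 14, 6, 17, 9, 21]
arr[2]=14 <= 21: swap with position 1, array becomes [10, 14, 28, 6, 17, 9, 21]
arr[3]=6 <= 21: swap with position 2, array becomes [10, 14, 6, 28, 17, 9, 21]
arr[4]=17 <= 21: swap with position 3, array becomes [10, 14, 6, 17, 28, 9, 21]
arr[5]=9 <= 21: swap with position 4, array becomes [10, 14, 6, 17, 9, 28, 21]

Place pivot at position 5: [10, 14, 6, 17, 9, 21, 28]
Pivot position: 5

After partitioning with pivot 21, the array becomes [10, 14, 6, 17, 9, 21, 28]. The pivot is placed at index 5. All elements to the left of the pivot are <= 21, and all elements to the right are > 21.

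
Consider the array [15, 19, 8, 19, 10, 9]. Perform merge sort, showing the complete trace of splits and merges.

Merge sort trace:

Split: [15, 19, 8, 19, 10, 9] -> [15, 19, 8] and [19, 10, 9]
  Split: [15, 19, 8] -> [15] and [19, 8]
    Split: [19, 8] -> [19] and [8]
    Merge: [19] + [8] -> [8, 19]
  Merge: [15] + [8, 19] -> [8, 15, 19]
  Split: [19, 10, 9] -> [19] and [10, 9]
    Split: [10, 9] -> [10] and [9]
    Merge: [10] + [9] -> [9, 10]
  Merge: [19] + [9, 10] -> [9, 10, 19]
Merge: [8, 15, 19] + [9, 10, 19] -> [8, 9, 10, 15, 19, 19]

Final sorted array: [8, 9, 10, 15, 19, 19]

The merge sort proceeds by recursively splitting the array and merging sorted halves.
After all merges, the sorted array is [8, 9, 10, 15, 19, 19].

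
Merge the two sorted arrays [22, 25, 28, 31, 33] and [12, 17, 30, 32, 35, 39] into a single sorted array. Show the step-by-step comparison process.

Merging process:

Compare 22 vs 12: take 12 from right. Merged: [12]
Compare 22 vs 17: take 17 from right. Merged: [12, 17]
Compare 22 vs 30: take 22 from left. Merged: [12, 17, 22]
Compare 25 vs 30: take 25 from left. Merged: [12, 17, 22, 25]
Compare 28 vs 30: take 28 from left. Merged: [12, 17, 22, 25, 28]
Compare 31 vs 30: take 30 from right. Merged: [12, 17, 22, 25, 28, 30]
Compare 31 vs 32: take 31 from left. Merged: [12, 17, 22, 25, 28, 30, 31]
Compare 33 vs 32: take 32 from right. Merged: [12, 17, 22, 25, 28, 30, 31, 32]
Compare 33 vs 35: take 33 from left. Merged: [12, 17, 22, 25, 28, 30, 31, 32, 33]
Append remaining from right: [35, 39]. Merged: [12, 17, 22, 25, 28, 30, 31, 32, 33, 35, 39]

Final merged array: [12, 17, 22, 25, 28, 30, 31, 32, 33, 35, 39]
Total comparisons: 9

The merged array is [12, 17, 22, 25, 28, 30, 31, 32, 33, 35, 39], requiring 9 comparisons. The merge step runs in O(n) time where n is the total number of elements.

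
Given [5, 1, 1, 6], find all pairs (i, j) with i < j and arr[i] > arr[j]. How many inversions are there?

Finding inversions in [5, 1, 1, 6]:

(0, 1): arr[0]=5 > arr[1]=1
(0, 2): arr[0]=5 > arr[2]=1

Total inversions: 2

The array has 2 inversion(s): (0,1), (0,2). Each pair (i,j) satisfies i < j and arr[i] > arr[j].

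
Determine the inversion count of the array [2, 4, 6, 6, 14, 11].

Finding inversions in [2, 4, 6, 6, 14, 11]:

(4, 5): arr[4]=14 > arr[5]=11

Total inversions: 1

The array has 1 inversion(s): (4,5). Each pair (i,j) satisfies i < j and arr[i] > arr[j].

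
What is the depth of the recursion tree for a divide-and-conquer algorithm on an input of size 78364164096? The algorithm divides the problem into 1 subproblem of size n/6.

For divide and conquer with division factor 6:

Problem sizes at each level:
Level 0: 78364164096
Level 1: 13060694016
Level 2: 2176782336
Level 3: 362797056
Level 4: 60466176
Level 5: 10077696
Level 6: 1679616
Level 7: 279936
Level 8: 46656
Level 9: 7776
Level 10: 1296
Level 11: 216
Level 12: 36
Level 13: 6
Level 14: 1

The root is level 0 and the size-1 base case is level 14 (the tree spans levels 0 through 14, i.e. 15 levels counting the root), so the depth is the number of divisions: log_6(78364164096) = 14

The recursion tree depth is log_6(78364164096) = 14. At each level, the problem size is divided by 6, so it takes 14 divisions to reduce to a base case of size 1. The algorithm makes 1 recursive call at each level.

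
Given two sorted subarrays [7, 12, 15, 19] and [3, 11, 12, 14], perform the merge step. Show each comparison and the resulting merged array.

Merging process:

Compare 7 vs 3: take 3 from right. Merged: [3]
Compare 7 vs 11: take 7 from left. Merged: [3, 7]
Compare 12 vs 11: take 11 from right. Merged: [3, 7, 11]
Compare 12 vs 12: take 12 from left. Merged: [3, 7, 11, 12]
Compare 15 vs 12: take 12 from right. Merged: [3, 7, 11, 12, 12]
Compare 15 vs 14: take 14 from right. Merged: [3, 7, 11, 12, 12, 14]
Append remaining from left: [15, 19]. Merged: [3, 7, 11, 12, 12, 14, 15, 19]

Final merged array: [3, 7, 11, 12, 12, 14, 15, 19]
Total comparisons: 6

The merged array is [3, 7, 11, 12, 12, 14, 15, 19], requiring 6 comparisons. The merge step runs in O(n) time where n is the total number of elements.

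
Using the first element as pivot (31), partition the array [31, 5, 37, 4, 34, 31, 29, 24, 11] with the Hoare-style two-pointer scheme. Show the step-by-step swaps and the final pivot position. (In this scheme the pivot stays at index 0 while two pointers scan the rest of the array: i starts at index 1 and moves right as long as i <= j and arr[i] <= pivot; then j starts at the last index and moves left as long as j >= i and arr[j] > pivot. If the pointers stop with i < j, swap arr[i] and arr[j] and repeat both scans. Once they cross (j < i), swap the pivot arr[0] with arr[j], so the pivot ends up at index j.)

Hoare-style two-pointer partition with pivot = 31:

Initial array: [31, 5, 37, 4, 34, 31, 29, 24, 11]

Pointers start at i = 1, j = 8.
i stops at index 2 (arr[2]=37 > 31), j stops at index 8 (arr[8]=11 <= 31): swap arr[2] and arr[8], array becomes [31, 5, 11, 4, 34, 31, 29, 24, 37]
i stops at index 4 (arr[4]=34 > 31), j stops at index 7 (arr[7]=24 <= 31): swap arr[4] and arr[7], array becomes [31, 5, 11, 4, 24, 31, 29, 34, 37]
i ends at 7, j ends at 6: the pointers have crossed (j < i), so scanning stops.

Swap pivot arr[0] with arr[6] to place pivot at position 6: [29, 5, 11, 4, 24, 31, 31, 34, 37]
Pivot position: 6

After partitioning with pivot 31, the array becomes [29, 5, 11, 4, 24, 31, 31, 34, 37]. The pivot is placed at index 6. All elements to the left of the pivot are <= 31, and all elements to the right are > 31.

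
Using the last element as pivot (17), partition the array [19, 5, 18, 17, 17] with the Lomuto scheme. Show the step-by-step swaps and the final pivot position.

Lomuto partition with pivot = 17:

Initial array: [19, 5, 18, 17, 17]

arr[0]=19 > 17: no swap
arr[1]=5 <= 17: swap with position 0, array becomes [5, 19, 18, 17, 17]
arr[2]=18 > 17: no swap
arr[3]=17 <= 17: swap with position 1, array becomes [5, 17, 18, 19, 17]

Place pivot at position 2: [5, 17, 17, 19, 18]
Pivot position: 2

After partitioning with pivot 17, the array becomes [5, 17, 17, 19, 18]. The pivot is placed at index 2. All elements to the left of the pivot are <= 17, and all elements to the right are > 17.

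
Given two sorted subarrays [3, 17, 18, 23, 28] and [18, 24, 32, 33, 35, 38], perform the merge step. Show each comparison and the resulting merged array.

Merging process:

Compare 3 vs 18: take 3 from left. Merged: [3]
Compare 17 vs 18: take 17 from left. Merged: [3, 17]
Compare 18 vs 18: take 18 from left. Merged: [3, 17, 18]
Compare 23 vs 18: take 18 from right. Merged: [3, 17, 18, 18]
Compare 23 vs 24: take 23 from left. Merged: [3, 17, 18, 18, 23]
Compare 28 vs 24: take 24 from right. Merged: [3, 17, 18, 18, 23, 24]
Compare 28 vs 32: take 28 from left. Merged: [3, 17, 18, 18, 23, 24, 28]
Append remaining from right: [32, 33, 35, 38]. Merged: [3, 17, 18, 18, 23, 24, 28, 32, 33, 35, 38]

Final merged array: [3, 17, 18, 18, 23, 24, 28, 32, 33, 35, 38]
Total comparisons: 7

The merged array is [3, 17, 18, 18, 23, 24, 28, 32, 33, 35, 38], requiring 7 comparisons. The merge step runs in O(n) time where n is the total number of elements.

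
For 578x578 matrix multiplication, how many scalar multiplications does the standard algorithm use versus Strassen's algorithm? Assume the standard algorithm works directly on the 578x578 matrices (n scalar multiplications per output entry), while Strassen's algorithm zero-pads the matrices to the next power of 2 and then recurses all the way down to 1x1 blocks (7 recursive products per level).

Matrix multiplication for 578x578 matrices:

Strassen's algorithm requires power-of-2 dimensions. Pad 578x578 to 1024x1024 (next power of 2).

Standard algorithm: 578^3 = 193100552 multiplications
Strassen's algorithm: 7^(log2(1024)) = 7^10 = 282475249 multiplications
Difference: 193100552 - 282475249 = -89374697 (Strassen uses MORE here due to padding overhead — for small or just-over-power-of-2 n, padding can outweigh the per-level savings)

Standard: 193100552 multiplications (578^3). Strassen: 282475249 multiplications (7^10, after padding to 1024x1024). Strassen reduces 8 recursive multiplications to 7 at each level.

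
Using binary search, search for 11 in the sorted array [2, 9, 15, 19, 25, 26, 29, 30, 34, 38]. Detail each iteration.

Binary search for 11 in [2, 9, 15, 19, 25, 26, 29, 30, 34, 38]:

lo=0, hi=9, mid=4, arr[mid]=25 -> 25 > 11, search left half
lo=0, hi=3, mid=1, arr[mid]=9 -> 9 < 11, search right half
lo=2, hi=3, mid=2, arr[mid]=15 -> 15 > 11, search left half
lo=2 > hi=1, target 11 not found

Binary search determines that 11 is not in the array after 3 comparisons. The search space was exhausted without finding the target.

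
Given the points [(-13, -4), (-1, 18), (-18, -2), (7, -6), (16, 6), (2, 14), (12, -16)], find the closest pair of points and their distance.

Computing all pairwise distances among 7 points:

d((-13, -4), (-1, 18)) = 25.0599
d((-13, -4), (-18, -2)) = 5.3852
d((-13, -4), (7, -6)) = 20.0998
d((-13, -4), (16, 6)) = 30.6757
d((-13, -4), (2, 14)) = 23.4307
d((-13, -4), (12, -16)) = 27.7308
d((-1, 18), (-18, -2)) = 26.2488
d((-1, 18), (7, -6)) = 25.2982
d((-1, 18), (16, 6)) = 20.8087
d((-1, 18), (2, 14)) = 5.0 <-- minimum
d((-1, 18), (12, -16)) = 36.4005
d((-18, -2), (7, -6)) = 25.318
d((-18, -2), (16, 6)) = 34.9285
d((-18, -2), (2, 14)) = 25.6125
d((-18, -2), (12, -16)) = 33.1059
d((7, -6), (16, 6)) = 15.0
d((7, -6), (2, 14)) = 20.6155
d((7, -6), (12, -16)) = 11.1803
d((16, 6), (2, 14)) = 16.1245
d((16, 6), (12, -16)) = 22.3607
d((2, 14), (12, -16)) = 31.6228

Closest pair: (-1, 18) and (2, 14) with distance 5.0

The closest pair is (-1, 18) and (2, 14) with Euclidean distance 5.0. For 7 points, brute-force pairwise comparison is shown above. For large n, the divide-and-conquer algorithm (sort by x, recurse on halves, check the dividing strip) achieves O(n log n).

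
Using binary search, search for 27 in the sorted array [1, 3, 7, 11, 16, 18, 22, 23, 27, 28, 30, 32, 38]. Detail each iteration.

Binary search for 27 in [1, 3, 7, 11, 16, 18, 22, 23, 27, 28, 30, 32, 38]:

lo=0, hi=12, mid=6, arr[mid]=22 -> 22 < 27, search right half
lo=7, hi=12, mid=9, arr[mid]=28 -> 28 > 27, search left half
lo=7, hi=8, mid=7, arr[mid]=23 -> 23 < 27, search right half
lo=8, hi=8, mid=8, arr[mid]=27 -> Found target at index 8!

Binary search finds 27 at index 8 after 4 comparisons. The search repeatedly halves the search space by comparing with the middle element.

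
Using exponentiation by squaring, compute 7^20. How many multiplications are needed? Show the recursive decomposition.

Computing 7^20 by squaring (build up from 7^1; each line after the first costs one multiplication):

7^1 = 7
7^2 = (7^1)^2 = 7^2 = 49
7^4 = (7^2)^2 = 49^2 = 2401
7^5 = 7 * 7^4 = 7 * 2401 = 16807
7^10 = (7^5)^2 = 16807^2 = 282475249
7^20 = (7^10)^2 = 282475249^2 = 79792266297612001

Result: 79792266297612001
Multiplications needed: 5 (5 lines after 7^1)

7^20 = 79792266297612001. Using exponentiation by squaring, this requires 5 multiplications. The key idea: if the exponent is even, square the half-power; if odd, multiply by the base once.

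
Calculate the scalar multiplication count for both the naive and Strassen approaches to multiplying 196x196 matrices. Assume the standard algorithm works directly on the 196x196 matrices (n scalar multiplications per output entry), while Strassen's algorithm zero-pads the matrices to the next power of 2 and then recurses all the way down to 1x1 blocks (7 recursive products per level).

Matrix multiplication for 196x196 matrices:

Strassen's algorithm requires power-of-2 dimensions. Pad 196x196 to 256x256 (next power of 2).

Standard algorithm: 196^3 = 7529536 multiplications
Strassen's algorithm: 7^(log2(256)) = 7^8 = 5764801 multiplications
Savings: 7529536 - 5764801 = 1764735 multiplications

Standard: 7529536 multiplications (196^3). Strassen: 5764801 multiplications (7^8, after padding to 256x256). Strassen reduces 8 recursive multiplications to 7 at each level.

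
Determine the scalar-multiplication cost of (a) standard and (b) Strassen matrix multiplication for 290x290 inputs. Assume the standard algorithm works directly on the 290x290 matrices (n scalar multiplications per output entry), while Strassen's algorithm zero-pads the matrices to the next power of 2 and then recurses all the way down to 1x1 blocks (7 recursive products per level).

Matrix multiplication for 290x290 matrices:

Strassen's algorithm requires power-of-2 dimensions. Pad 290x290 to 512x512 (next power of 2).

Standard algorithm: 290^3 = 24389000 multiplications
Strassen's algorithm: 7^(log2(512)) = 7^9 = 40353607 multiplications
Difference: 24389000 - 40353607 = -15964607 (Strassen uses MORE here due to padding overhead — for small or just-over-power-of-2 n, padding can outweigh the per-level savings)

Standard: 24389000 multiplications (290^3). Strassen: 40353607 multiplications (7^9, after padding to 512x512). Strassen reduces 8 recursive multiplications to 7 at each level.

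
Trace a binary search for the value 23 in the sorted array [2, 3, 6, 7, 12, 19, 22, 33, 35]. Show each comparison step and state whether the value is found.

Binary search for 23 in [2, 3, 6, 7, 12, 19, 22, 33, 35]:

lo=0, hi=8, mid=4, arr[mid]=12 -> 12 < 23, search right half
lo=5, hi=8, mid=6, arr[mid]=22 -> 22 < 23, search right half
lo=7, hi=8, mid=7, arr[mid]=33 -> 33 > 23, search left half
lo=7 > hi=6, target 23 not found

Binary search determines that 23 is not in the array after 3 comparisons. The search space was exhausted without finding the target.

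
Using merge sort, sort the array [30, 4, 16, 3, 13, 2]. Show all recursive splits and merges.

Merge sort trace:

Split: [30, 4, 16, 3, 13, 2] -> [30, 4, 16] and [3, 13, 2]
  Split: [30, 4, 16] -> [30] and [4, 16]
    Split: [4, 16] -> [4] and [16]
    Merge: [4] + [16] -> [4, 16]
  Merge: [30] + [4, 16] -> [4, 16, 30]
  Split: [3, 13, 2] -> [3] and [13, 2]
    Split: [13, 2] -> [13] and [2]
    Merge: [13] + [2] -> [2, 13]
  Merge: [3] + [2, 13] -> [2, 3, 13]
Merge: [4, 16, 30] + [2, 3, 13] -> [2, 3, 4, 13, 16, 30]

Final sorted array: [2, 3, 4, 13, 16, 30]

The merge sort proceeds by recursively splitting the array and merging sorted halves.
After all merges, the sorted array is [2, 3, 4, 13, 16, 30].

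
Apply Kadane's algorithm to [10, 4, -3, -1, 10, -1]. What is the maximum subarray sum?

Using Kadane's algorithm on [10, 4, -3, -1, 10, -1]:

Scanning through the array:
Position 1 (value 4): max_ending_here = 14, max_so_far = 14
Position 2 (value -3): max_ending_here = 11, max_so_far = 14
Position 3 (value -1): max_ending_here = 10, max_so_far = 14
Position 4 (value 10): max_ending_here = 20, max_so_far = 20
Position 5 (value -1): max_ending_here = 19, max_so_far = 20

Maximum subarray: [10, 4, -3, -1, 10]
Maximum sum: 20

The maximum subarray is [10, 4, -3, -1, 10] with sum 20. This subarray runs from index 0 to index 4.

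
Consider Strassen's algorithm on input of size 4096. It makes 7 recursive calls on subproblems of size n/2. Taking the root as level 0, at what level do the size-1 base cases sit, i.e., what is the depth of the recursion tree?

For divide and conquer with division factor 2:

Problem sizes at each level:
Level 0: 4096
Level 1: 2048
Level 2: 1024
Level 3: 512
Level 4: 256
Level 5: 128
Level 6: 64
Level 7: 32
Level 8: 16
Level 9: 8
Level 10: 4
Level 11: 2
Level 12: 1

The root is level 0 and the size-1 base case is level 12 (the tree spans levels 0 through 12, i.e. 13 levels counting the root), so the depth is the number of divisions: log_2(4096) = 12

The recursion tree depth is log_2(4096) = 12. At each level, the problem size is divided by 2, so it takes 12 divisions to reduce to a base case of size 1. The algorithm makes 7 recursive calls at each level.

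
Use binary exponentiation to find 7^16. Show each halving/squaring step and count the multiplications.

Computing 7^16 by squaring (build up from 7^1; each line after the first costs one multiplication):

7^1 = 7
7^2 = (7^1)^2 = 7^2 = 49
7^4 = (7^2)^2 = 49^2 = 2401
7^8 = (7^4)^2 = 2401^2 = 5764801
7^16 = (7^8)^2 = 5764801^2 = 33232930569601

Result: 33232930569601
Multiplications needed: 4 (4 lines after 7^1)

7^16 = 33232930569601. Using exponentiation by squaring, this requires 4 multiplications. The key idea: if the exponent is even, square the half-power; if odd, multiply by the base once.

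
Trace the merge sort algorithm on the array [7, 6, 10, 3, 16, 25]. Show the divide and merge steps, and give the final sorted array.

Merge sort trace:

Split: [7, 6, 10, 3, 16, 25] -> [7, 6, 10] and [3, 16, 25]
  Split: [7, 6, 10] -> [7] and [6, 10]
    Split: [6, 10] -> [6] and [10]
    Merge: [6] + [10] -> [6, 10]
  Merge: [7] + [6, 10] -> [6, 7, 10]
  Split: [3, 16, 25] -> [3] and [16, 25]
    Split: [16, 25] -> [16] and [25]
    Merge: [16] + [25] -> [16, 25]
  Merge: [3] + [16, 25] -> [3, 16, 25]
Merge: [6, 7, 10] + [3, 16, 25] -> [3, 6, 7, 10, 16, 25]

Final sorted array: [3, 6, 7, 10, 16, 25]

The merge sort proceeds by recursively splitting the array and merging sorted halves.
After all merges, the sorted array is [3, 6, 7, 10, 16, 25].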